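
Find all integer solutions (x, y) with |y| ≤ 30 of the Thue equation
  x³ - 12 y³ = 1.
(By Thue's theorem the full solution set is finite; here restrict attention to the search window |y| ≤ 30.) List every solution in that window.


The equation is x³ - 12y³ = 1. For fixed y, x³ = 12·y³ + 1, so a solution requires the RHS to be a perfect cube.
Strategy: iterate y from -30 to 30, compute RHS = 12·y³ + 1, and check whether it is a (positive or negative) perfect cube.
Check small values of y:
  y = 0: RHS = 1 = (1)³ ⇒ x = 1 works.
  y = 1: RHS = 13 is not a perfect cube.
  y = -1: RHS = -11 is not a perfect cube.
  y = 2: RHS = 97 is not a perfect cube.
  y = -2: RHS = -95 is not a perfect cube.
  y = 3: RHS = 325 is not a perfect cube.
  y = -3: RHS = -323 is not a perfect cube.
Continuing the search up to |y| = 30 finds no further solutions beyond those listed.
Collected solutions: (1, 0).

Solutions (with |y| ≤ 30): (1, 0).


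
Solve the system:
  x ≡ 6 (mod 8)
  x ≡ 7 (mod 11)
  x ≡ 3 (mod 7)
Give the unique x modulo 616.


Moduli 8, 11, 7 are pairwise coprime; by CRT there is a unique solution modulo M = 8 · 11 · 7 = 616.
Solve pairwise, accumulating the modulus:
  Start with x ≡ 6 (mod 8).
  Combine with x ≡ 7 (mod 11): since gcd(8, 11) = 1, we get a unique residue mod 88.
    Write x = 6 + 8·t and substitute into x ≡ 7 (mod 11): 8·t ≡ 7 − 6 = 1 (mod 11).
    The inverse of 8 mod 11 is 7 (since 8·7 = 56 = 5·11 + 1), so t ≡ 7·1 = 7 ≡ 7 (mod 11).
    Then x = 6 + 8·7 = 62, valid modulo lcm(8, 11) = 88: x ≡ 62 (mod 88).
  Combine with x ≡ 3 (mod 7): since gcd(88, 7) = 1, we get a unique residue mod 616.
    Write x = 62 + 88·t and substitute into x ≡ 3 (mod 7): 88·t ≡ 3 − 62 = -59 (mod 7).
    Reduce coefficients mod 7: 4·t ≡ 4 (mod 7).
    The inverse of 4 mod 7 is 2 (since 4·2 = 8 = 1·7 + 1), so t ≡ 2·4 = 8 ≡ 1 (mod 7).
    Then x = 62 + 88·1 = 150, valid modulo lcm(88, 7) = 616: x ≡ 150 (mod 616).
Verify: 150 mod 8 = 6 ✓, 150 mod 11 = 7 ✓, 150 mod 7 = 3 ✓.

x ≡ 150 (mod 616).


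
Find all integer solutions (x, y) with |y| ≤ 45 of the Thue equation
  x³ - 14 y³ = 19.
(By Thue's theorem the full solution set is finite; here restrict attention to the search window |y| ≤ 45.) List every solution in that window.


The equation is x³ - 14y³ = 19. For fixed y, x³ = 14·y³ + 19, so a solution requires the RHS to be a perfect cube.
Strategy: iterate y from -45 to 45, compute RHS = 14·y³ + 19, and check whether it is a (positive or negative) perfect cube.
Check small values of y:
  y = 0: RHS = 19 is not a perfect cube.
  y = 1: RHS = 33 is not a perfect cube.
  y = -1: RHS = 5 is not a perfect cube.
  y = 2: RHS = 131 is not a perfect cube.
  y = -2: RHS = -93 is not a perfect cube.
  y = 3: RHS = 397 is not a perfect cube.
  y = -3: RHS = -359 is not a perfect cube.
Continuing the search up to |y| = 45 finds no solutions either.
No (x, y) in the scanned range satisfies the equation.

No integer solutions with |y| ≤ 45.


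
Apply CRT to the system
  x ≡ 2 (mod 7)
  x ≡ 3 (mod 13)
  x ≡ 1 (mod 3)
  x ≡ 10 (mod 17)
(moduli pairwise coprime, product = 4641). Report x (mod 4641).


Product of moduli M = 7 · 13 · 3 · 17 = 4641.
Merge one congruence at a time:
  Start: x ≡ 2 (mod 7).
  Combine with x ≡ 3 (mod 13); new modulus lcm = 91.
    Write x = 2 + 7·t and substitute into x ≡ 3 (mod 13): 7·t ≡ 3 − 2 = 1 (mod 13).
    The inverse of 7 mod 13 is 2 (since 7·2 = 14 = 1·13 + 1), so t ≡ 2·1 = 2 ≡ 2 (mod 13).
    Then x = 2 + 7·2 = 16, valid modulo lcm(7, 13) = 91: x ≡ 16 (mod 91).
  Combine with x ≡ 1 (mod 3); new modulus lcm = 273.
    Write x = 16 + 91·t and substitute into x ≡ 1 (mod 3): 91·t ≡ 1 − 16 = -15 (mod 3).
    Reduce coefficients mod 3: 1·t ≡ 0 (mod 3).
    So t ≡ 0 (mod 3).
    Then x = 16 + 91·0 = 16, valid modulo lcm(91, 3) = 273: x ≡ 16 (mod 273).
  Combine with x ≡ 10 (mod 17); new modulus lcm = 4641.
    Write x = 16 + 273·t and substitute into x ≡ 10 (mod 17): 273·t ≡ 10 − 16 = -6 (mod 17).
    Reduce coefficients mod 17: 1·t ≡ 11 (mod 17).
    So t ≡ 11 (mod 17).
    Then x = 16 + 273·11 = 3019, valid modulo lcm(273, 17) = 4641: x ≡ 3019 (mod 4641).
Verify against each original: 3019 mod 7 = 2, 3019 mod 13 = 3, 3019 mod 3 = 1, 3019 mod 17 = 10.

x ≡ 3019 (mod 4641).


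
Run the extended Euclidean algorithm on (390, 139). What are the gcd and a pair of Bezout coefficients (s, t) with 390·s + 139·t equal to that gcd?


Euclidean algorithm on (390, 139) — divide until remainder is 0:
  390 = 2 · 139 + 112
  139 = 1 · 112 + 27
  112 = 4 · 27 + 4
  27 = 6 · 4 + 3
  4 = 1 · 3 + 1
  3 = 3 · 1 + 0
gcd(390, 139) = 1.
Track Bezout coefficients alongside the remainders: start with r₀ = 390 = a·1 + b·0 (s = 1, t = 0) and r₁ = 139 = a·0 + b·1 (s = 0, t = 1); each new remainder r_{k+1} = r_{k-1} − q_k·r_k inherits s_{k+1} = s_{k-1} − q_k·s_k, t_{k+1} = t_{k-1} − q_k·t_k, so r_k = a·s_k + b·t_k at every step:
  q = 2: r = 112, s = 1 − 2·0 = 1, t = 0 − 2·1 = -2  (check: 390·1 + 139·(-2) = 112)
  q = 1: r = 27, s = 0 − 1·1 = -1, t = 1 − 1·(-2) = 3  (check: 390·(-1) + 139·3 = 27)
  q = 4: r = 4, s = 1 − 4·(-1) = 5, t = -2 − 4·3 = -14  (check: 390·5 + 139·(-14) = 4)
  q = 6: r = 3, s = -1 − 6·5 = -31, t = 3 − 6·(-14) = 87  (check: 390·(-31) + 139·87 = 3)
  q = 1: r = 1, s = 5 − 1·(-31) = 36, t = -14 − 1·87 = -101  (check: 390·36 + 139·(-101) = 1)
The row with r = 1 (the gcd) gives the Bezout coefficients s = 36, t = -101.
Result: 390 · (36) + 139 · (-101) = 1.

gcd(390, 139) = 1; s = 36, t = -101 (check: 390·36 + 139·(-101) = 1).


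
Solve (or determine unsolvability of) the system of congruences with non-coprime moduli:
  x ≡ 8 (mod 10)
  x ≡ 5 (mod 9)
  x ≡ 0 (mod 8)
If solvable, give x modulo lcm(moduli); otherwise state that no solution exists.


Moduli 10, 9, 8 are not pairwise coprime, so CRT works modulo lcm(m_i) when all pairwise compatibility conditions hold.
Pairwise compatibility: gcd(m_i, m_j) must divide a_i - a_j for every pair.
Merge one congruence at a time:
  Start: x ≡ 8 (mod 10).
  Combine with x ≡ 5 (mod 9): gcd(10, 9) = 1; 5 - 8 = -3, which IS divisible by 1, so compatible.
    Write x = 8 + 10·t and substitute into x ≡ 5 (mod 9): 10·t ≡ 5 − 8 = -3 (mod 9).
    Reduce coefficients mod 9: 1·t ≡ 6 (mod 9).
    So t ≡ 6 (mod 9).
    Then x = 8 + 10·6 = 68, valid modulo lcm(10, 9) = 90: x ≡ 68 (mod 90).
  Combine with x ≡ 0 (mod 8): gcd(90, 8) = 2; 0 - 68 = -68, which IS divisible by 2, so compatible.
    Write x = 68 + 90·t and substitute into x ≡ 0 (mod 8): 90·t ≡ 0 − 68 = -68 (mod 8).
    Divide the congruence (and modulus) by g = 2: 45·t ≡ -34 (mod 4).
    Reduce coefficients mod 4: 1·t ≡ 2 (mod 4).
    So t ≡ 2 (mod 4).
    Then x = 68 + 90·2 = 248, valid modulo lcm(90, 8) = 360: x ≡ 248 (mod 360).
Verify: 248 mod 10 = 8, 248 mod 9 = 5, 248 mod 8 = 0.

x ≡ 248 (mod 360).


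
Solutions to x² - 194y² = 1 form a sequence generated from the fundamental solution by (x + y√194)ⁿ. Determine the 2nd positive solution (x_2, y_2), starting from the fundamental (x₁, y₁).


Step 1: Find the fundamental solution (x₁, y₁) of x² - 194y² = 1.
  Expand √194 as a continued fraction. a₀ = ⌊√194⌋ = 13; iterate m_{k+1} = d_k·a_k − m_k, d_{k+1} = (194 − m_{k+1}²)/d_k, a_{k+1} = ⌊(a₀ + m_{k+1})/d_{k+1}⌋ (starting m₀ = 0, d₀ = 1), with convergents p_k = a_k·p_{k-1} + p_{k-2}, q_k = a_k·q_{k-1} + q_{k-2} (p₋₁ = 1, q₋₁ = 0):
  k = 0: a₀ = 13; p₀/q₀ = 13/1; p₀² − 194·q₀² = 169 − 194 = -25.
  k = 1: m = 13, d = 25, a = ⌊(13 + 13)/25⌋ = 1; p/q = (1·13 + 1)/(1·1 + 0) = 14/1; p² − 194·q² = 196 − 194 = 2.
  k = 2: m = 12, d = 2, a = ⌊(13 + 12)/2⌋ = 12; p/q = (12·14 + 13)/(12·1 + 1) = 181/13; p² − 194·q² = 32761 − 32786 = -25.
  k = 3: m = 12, d = 25, a = ⌊(13 + 12)/25⌋ = 1; p/q = (1·181 + 14)/(1·13 + 1) = 195/14; p² − 194·q² = 38025 − 38024 = 1.
  The first convergent with p² − 194·q² = 1 gives the fundamental solution (x₁, y₁) = (195, 14).
Step 2: Apply the recurrence (x_{n+1}, y_{n+1}) = (x₁x_n + 194y₁y_n, x₁y_n + y₁x_n) repeatedly.
  From (x_1, y_1) = (195, 14): x_2 = 195·195 + 194·14·14 = 76049; y_2 = 195·14 + 14·195 = 5460.
Step 3: Verify x_2² - 194·y_2² = 5783450401 - 5783450400 = 1 (should be 1). ✓

(x_1, y_1) = (195, 14); (x_2, y_2) = (76049, 5460).


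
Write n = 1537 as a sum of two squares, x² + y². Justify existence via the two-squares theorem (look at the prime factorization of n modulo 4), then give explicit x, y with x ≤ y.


Step 1: Factor n = 1537 = 29 · 53.
Step 2: Check the mod-4 condition on each prime factor: 29 ≡ 1 (mod 4), exponent 1; 53 ≡ 1 (mod 4), exponent 1.
All primes ≡ 3 (mod 4) appear to even exponent (or don't appear), so by the two-squares theorem n IS expressible as a sum of two squares.
Step 3: Build a representation. Here n = 29 · 53 is a product of primes ≡ 1 (mod 4). Each prime p ≡ 1 (mod 4) is itself a sum of two squares; find a² by testing p − a² for a perfect square:
  29: 29 − 1² = 28, 29 − 2² = 25 = 5² ⇒ 29 = 2² + 5².
  53: 53 − 1² = 52, 53 − 2² = 49 = 7² ⇒ 53 = 2² + 7².
  Combine using the Brahmagupta–Fibonacci identity (a² + b²)(c² + d²) = (ac − bd)² + (ad + bc)² = (ac + bd)² + (ad − bc)²:
  29 · 53 = 1537: from (2² + 5²)(2² + 7²), take (2·2 − 5·7, 2·7 + 5·2) = (4 − 35, 14 + 10) = (-31, 24); dropping signs (only squares matter) gives (31, 24); check 31² + 24² = 961 + 576 = 1537 ✓.
Step 4: Order so x ≤ y and verify: 24² + 31² = 576 + 961 = 1537 = n. ✓

n = 1537 = 24² + 31² (one valid representation with x ≤ y).


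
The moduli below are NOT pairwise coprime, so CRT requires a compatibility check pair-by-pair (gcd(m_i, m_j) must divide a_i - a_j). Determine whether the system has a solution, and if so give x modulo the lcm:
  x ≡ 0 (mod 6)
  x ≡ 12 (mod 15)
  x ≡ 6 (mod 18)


Moduli 6, 15, 18 are not pairwise coprime, so CRT works modulo lcm(m_i) when all pairwise compatibility conditions hold.
Pairwise compatibility: gcd(m_i, m_j) must divide a_i - a_j for every pair.
Merge one congruence at a time:
  Start: x ≡ 0 (mod 6).
  Combine with x ≡ 12 (mod 15): gcd(6, 15) = 3; 12 - 0 = 12, which IS divisible by 3, so compatible.
    Write x = 0 + 6·t and substitute into x ≡ 12 (mod 15): 6·t ≡ 12 − 0 = 12 (mod 15).
    Divide the congruence (and modulus) by g = 3: 2·t ≡ 4 (mod 5).
    The inverse of 2 mod 5 is 3 (since 2·3 = 6 = 1·5 + 1), so t ≡ 3·4 = 12 ≡ 2 (mod 5).
    Then x = 0 + 6·2 = 12, valid modulo lcm(6, 15) = 30: x ≡ 12 (mod 30).
  Combine with x ≡ 6 (mod 18): gcd(30, 18) = 6; 6 - 12 = -6, which IS divisible by 6, so compatible.
    Write x = 12 + 30·t and substitute into x ≡ 6 (mod 18): 30·t ≡ 6 − 12 = -6 (mod 18).
    Divide the congruence (and modulus) by g = 6: 5·t ≡ -1 (mod 3).
    Reduce coefficients mod 3: 2·t ≡ 2 (mod 3).
    The inverse of 2 mod 3 is 2 (since 2·2 = 4 = 1·3 + 1), so t ≡ 2·2 = 4 ≡ 1 (mod 3).
    Then x = 12 + 30·1 = 42, valid modulo lcm(30, 18) = 90: x ≡ 42 (mod 90).
Verify: 42 mod 6 = 0, 42 mod 15 = 12, 42 mod 18 = 6.

x ≡ 42 (mod 90).


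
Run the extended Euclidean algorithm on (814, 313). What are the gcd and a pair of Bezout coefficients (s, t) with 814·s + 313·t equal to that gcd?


Euclidean algorithm on (814, 313) — divide until remainder is 0:
  814 = 2 · 313 + 188
  313 = 1 · 188 + 125
  188 = 1 · 125 + 63
  125 = 1 · 63 + 62
  63 = 1 · 62 + 1
  62 = 62 · 1 + 0
gcd(814, 313) = 1.
Track Bezout coefficients alongside the remainders: start with r₀ = 814 = a·1 + b·0 (s = 1, t = 0) and r₁ = 313 = a·0 + b·1 (s = 0, t = 1); each new remainder r_{k+1} = r_{k-1} − q_k·r_k inherits s_{k+1} = s_{k-1} − q_k·s_k, t_{k+1} = t_{k-1} − q_k·t_k, so r_k = a·s_k + b·t_k at every step:
  q = 2: r = 188, s = 1 − 2·0 = 1, t = 0 − 2·1 = -2  (check: 814·1 + 313·(-2) = 188)
  q = 1: r = 125, s = 0 − 1·1 = -1, t = 1 − 1·(-2) = 3  (check: 814·(-1) + 313·3 = 125)
  q = 1: r = 63, s = 1 − 1·(-1) = 2, t = -2 − 1·3 = -5  (check: 814·2 + 313·(-5) = 63)
  q = 1: r = 62, s = -1 − 1·2 = -3, t = 3 − 1·(-5) = 8  (check: 814·(-3) + 313·8 = 62)
  q = 1: r = 1, s = 2 − 1·(-3) = 5, t = -5 − 1·8 = -13  (check: 814·5 + 313·(-13) = 1)
The row with r = 1 (the gcd) gives the Bezout coefficients s = 5, t = -13.
Result: 814 · (5) + 313 · (-13) = 1.

gcd(814, 313) = 1; s = 5, t = -13 (check: 814·5 + 313·(-13) = 1).


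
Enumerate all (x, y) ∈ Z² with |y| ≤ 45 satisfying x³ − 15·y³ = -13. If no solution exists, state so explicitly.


The equation is x³ - 15y³ = -13. For fixed y, x³ = 15·y³ − 13, so a solution requires the RHS to be a perfect cube.
Strategy: iterate y from -45 to 45, compute RHS = 15·y³ − 13, and check whether it is a (positive or negative) perfect cube.
Check small values of y:
  y = 0: RHS = -13 is not a perfect cube.
  y = 1: RHS = 2 is not a perfect cube.
  y = -1: RHS = -28 is not a perfect cube.
  y = 2: RHS = 107 is not a perfect cube.
  y = -2: RHS = -133 is not a perfect cube.
  y = 3: RHS = 392 is not a perfect cube.
  y = -3: RHS = -418 is not a perfect cube.
Continuing the search up to |y| = 45 finds no solutions either.
No (x, y) in the scanned range satisfies the equation.

No integer solutions with |y| ≤ 45.


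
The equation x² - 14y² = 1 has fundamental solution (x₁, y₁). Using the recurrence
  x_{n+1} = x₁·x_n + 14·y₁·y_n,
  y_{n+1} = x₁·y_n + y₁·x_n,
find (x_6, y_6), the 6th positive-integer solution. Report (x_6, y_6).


Step 1: Find the fundamental solution (x₁, y₁) of x² - 14y² = 1.
  Expand √14 as a continued fraction. a₀ = ⌊√14⌋ = 3; iterate m_{k+1} = d_k·a_k − m_k, d_{k+1} = (14 − m_{k+1}²)/d_k, a_{k+1} = ⌊(a₀ + m_{k+1})/d_{k+1}⌋ (starting m₀ = 0, d₀ = 1), with convergents p_k = a_k·p_{k-1} + p_{k-2}, q_k = a_k·q_{k-1} + q_{k-2} (p₋₁ = 1, q₋₁ = 0):
  k = 0: a₀ = 3; p₀/q₀ = 3/1; p₀² − 14·q₀² = 9 − 14 = -5.
  k = 1: m = 3, d = 5, a = ⌊(3 + 3)/5⌋ = 1; p/q = (1·3 + 1)/(1·1 + 0) = 4/1; p² − 14·q² = 16 − 14 = 2.
  k = 2: m = 2, d = 2, a = ⌊(3 + 2)/2⌋ = 2; p/q = (2·4 + 3)/(2·1 + 1) = 11/3; p² − 14·q² = 121 − 126 = -5.
  k = 3: m = 2, d = 5, a = ⌊(3 + 2)/5⌋ = 1; p/q = (1·11 + 4)/(1·3 + 1) = 15/4; p² − 14·q² = 225 − 224 = 1.
  The first convergent with p² − 14·q² = 1 gives the fundamental solution (x₁, y₁) = (15, 4).
Step 2: Apply the recurrence (x_{n+1}, y_{n+1}) = (x₁x_n + 14y₁y_n, x₁y_n + y₁x_n) repeatedly.
  From (x_1, y_1) = (15, 4): x_2 = 15·15 + 14·4·4 = 449; y_2 = 15·4 + 4·15 = 120.
  From (x_2, y_2) = (449, 120): x_3 = 15·449 + 14·4·120 = 13455; y_3 = 15·120 + 4·449 = 3596.
  From (x_3, y_3) = (13455, 3596): x_4 = 15·13455 + 14·4·3596 = 403201; y_4 = 15·3596 + 4·13455 = 107760.
  From (x_4, y_4) = (403201, 107760): x_5 = 15·403201 + 14·4·107760 = 12082575; y_5 = 15·107760 + 4·403201 = 3229204.
  From (x_5, y_5) = (12082575, 3229204): x_6 = 15·12082575 + 14·4·3229204 = 362074049; y_6 = 15·3229204 + 4·12082575 = 96768360.
Step 3: Verify x_6² - 14·y_6² = 131097616959254401 - 131097616959254400 = 1 (should be 1). ✓

(x_1, y_1) = (15, 4); (x_6, y_6) = (362074049, 96768360).


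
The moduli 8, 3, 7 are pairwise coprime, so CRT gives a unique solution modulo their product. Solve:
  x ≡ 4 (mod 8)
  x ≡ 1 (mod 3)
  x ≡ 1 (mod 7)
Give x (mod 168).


Moduli 8, 3, 7 are pairwise coprime; by CRT there is a unique solution modulo M = 8 · 3 · 7 = 168.
Solve pairwise, accumulating the modulus:
  Start with x ≡ 4 (mod 8).
  Combine with x ≡ 1 (mod 3): since gcd(8, 3) = 1, we get a unique residue mod 24.
    Write x = 4 + 8·t and substitute into x ≡ 1 (mod 3): 8·t ≡ 1 − 4 = -3 (mod 3).
    Reduce coefficients mod 3: 2·t ≡ 0 (mod 3).
    The inverse of 2 mod 3 is 2 (since 2·2 = 4 = 1·3 + 1), so t ≡ 2·0 = 0 ≡ 0 (mod 3).
    Then x = 4 + 8·0 = 4, valid modulo lcm(8, 3) = 24: x ≡ 4 (mod 24).
  Combine with x ≡ 1 (mod 7): since gcd(24, 7) = 1, we get a unique residue mod 168.
    Write x = 4 + 24·t and substitute into x ≡ 1 (mod 7): 24·t ≡ 1 − 4 = -3 (mod 7).
    Reduce coefficients mod 7: 3·t ≡ 4 (mod 7).
    The inverse of 3 mod 7 is 5 (since 3·5 = 15 = 2·7 + 1), so t ≡ 5·4 = 20 ≡ 6 (mod 7).
    Then x = 4 + 24·6 = 148, valid modulo lcm(24, 7) = 168: x ≡ 148 (mod 168).
Verify: 148 mod 8 = 4 ✓, 148 mod 3 = 1 ✓, 148 mod 7 = 1 ✓.

x ≡ 148 (mod 168).


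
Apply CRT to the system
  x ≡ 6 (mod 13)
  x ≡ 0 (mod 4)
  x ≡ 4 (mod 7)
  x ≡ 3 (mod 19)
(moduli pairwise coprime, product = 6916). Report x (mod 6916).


Product of moduli M = 13 · 4 · 7 · 19 = 6916.
Merge one congruence at a time:
  Start: x ≡ 6 (mod 13).
  Combine with x ≡ 0 (mod 4); new modulus lcm = 52.
    Write x = 6 + 13·t and substitute into x ≡ 0 (mod 4): 13·t ≡ 0 − 6 = -6 (mod 4).
    Reduce coefficients mod 4: 1·t ≡ 2 (mod 4).
    So t ≡ 2 (mod 4).
    Then x = 6 + 13·2 = 32, valid modulo lcm(13, 4) = 52: x ≡ 32 (mod 52).
  Combine with x ≡ 4 (mod 7); new modulus lcm = 364.
    Write x = 32 + 52·t and substitute into x ≡ 4 (mod 7): 52·t ≡ 4 − 32 = -28 (mod 7).
    Reduce coefficients mod 7: 3·t ≡ 0 (mod 7).
    The inverse of 3 mod 7 is 5 (since 3·5 = 15 = 2·7 + 1), so t ≡ 5·0 = 0 ≡ 0 (mod 7).
    Then x = 32 + 52·0 = 32, valid modulo lcm(52, 7) = 364: x ≡ 32 (mod 364).
  Combine with x ≡ 3 (mod 19); new modulus lcm = 6916.
    Write x = 32 + 364·t and substitute into x ≡ 3 (mod 19): 364·t ≡ 3 − 32 = -29 (mod 19).
    Reduce coefficients mod 19: 3·t ≡ 9 (mod 19).
    The inverse of 3 mod 19 is 13 (since 3·13 = 39 = 2·19 + 1), so t ≡ 13·9 = 117 ≡ 3 (mod 19).
    Then x = 32 + 364·3 = 1124, valid modulo lcm(364, 19) = 6916: x ≡ 1124 (mod 6916).
Verify against each original: 1124 mod 13 = 6, 1124 mod 4 = 0, 1124 mod 7 = 4, 1124 mod 19 = 3.

x ≡ 1124 (mod 6916).


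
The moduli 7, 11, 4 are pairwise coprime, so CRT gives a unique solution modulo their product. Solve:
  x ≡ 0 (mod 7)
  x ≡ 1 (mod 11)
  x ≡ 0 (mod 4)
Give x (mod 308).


Moduli 7, 11, 4 are pairwise coprime; by CRT there is a unique solution modulo M = 7 · 11 · 4 = 308.
Solve pairwise, accumulating the modulus:
  Start with x ≡ 0 (mod 7).
  Combine with x ≡ 1 (mod 11): since gcd(7, 11) = 1, we get a unique residue mod 77.
    Write x = 0 + 7·t and substitute into x ≡ 1 (mod 11): 7·t ≡ 1 − 0 = 1 (mod 11).
    The inverse of 7 mod 11 is 8 (since 7·8 = 56 = 5·11 + 1), so t ≡ 8·1 = 8 ≡ 8 (mod 11).
    Then x = 0 + 7·8 = 56, valid modulo lcm(7, 11) = 77: x ≡ 56 (mod 77).
  Combine with x ≡ 0 (mod 4): since gcd(77, 4) = 1, we get a unique residue mod 308.
    Write x = 56 + 77·t and substitute into x ≡ 0 (mod 4): 77·t ≡ 0 − 56 = -56 (mod 4).
    Reduce coefficients mod 4: 1·t ≡ 0 (mod 4).
    So t ≡ 0 (mod 4).
    Then x = 56 + 77·0 = 56, valid modulo lcm(77, 4) = 308: x ≡ 56 (mod 308).
Verify: 56 mod 7 = 0 ✓, 56 mod 11 = 1 ✓, 56 mod 4 = 0 ✓.

x ≡ 56 (mod 308).


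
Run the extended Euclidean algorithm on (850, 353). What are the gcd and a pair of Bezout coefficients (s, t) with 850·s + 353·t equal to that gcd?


Euclidean algorithm on (850, 353) — divide until remainder is 0:
  850 = 2 · 353 + 144
  353 = 2 · 144 + 65
  144 = 2 · 65 + 14
  65 = 4 · 14 + 9
  14 = 1 · 9 + 5
  9 = 1 · 5 + 4
  5 = 1 · 4 + 1
  4 = 4 · 1 + 0
gcd(850, 353) = 1.
Track Bezout coefficients alongside the remainders: start with r₀ = 850 = a·1 + b·0 (s = 1, t = 0) and r₁ = 353 = a·0 + b·1 (s = 0, t = 1); each new remainder r_{k+1} = r_{k-1} − q_k·r_k inherits s_{k+1} = s_{k-1} − q_k·s_k, t_{k+1} = t_{k-1} − q_k·t_k, so r_k = a·s_k + b·t_k at every step:
  q = 2: r = 144, s = 1 − 2·0 = 1, t = 0 − 2·1 = -2  (check: 850·1 + 353·(-2) = 144)
  q = 2: r = 65, s = 0 − 2·1 = -2, t = 1 − 2·(-2) = 5  (check: 850·(-2) + 353·5 = 65)
  q = 2: r = 14, s = 1 − 2·(-2) = 5, t = -2 − 2·5 = -12  (check: 850·5 + 353·(-12) = 14)
  q = 4: r = 9, s = -2 − 4·5 = -22, t = 5 − 4·(-12) = 53  (check: 850·(-22) + 353·53 = 9)
  q = 1: r = 5, s = 5 − 1·(-22) = 27, t = -12 − 1·53 = -65  (check: 850·27 + 353·(-65) = 5)
  q = 1: r = 4, s = -22 − 1·27 = -49, t = 53 − 1·(-65) = 118  (check: 850·(-49) + 353·118 = 4)
  q = 1: r = 1, s = 27 − 1·(-49) = 76, t = -65 − 1·118 = -183  (check: 850·76 + 353·(-183) = 1)
The row with r = 1 (the gcd) gives the Bezout coefficients s = 76, t = -183.
Result: 850 · (76) + 353 · (-183) = 1.

gcd(850, 353) = 1; s = 76, t = -183 (check: 850·76 + 353·(-183) = 1).


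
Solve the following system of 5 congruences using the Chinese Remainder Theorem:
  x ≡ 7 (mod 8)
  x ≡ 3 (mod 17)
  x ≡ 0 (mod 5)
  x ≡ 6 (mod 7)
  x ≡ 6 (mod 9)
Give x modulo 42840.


Product of moduli M = 8 · 17 · 5 · 7 · 9 = 42840.
Merge one congruence at a time:
  Start: x ≡ 7 (mod 8).
  Combine with x ≡ 3 (mod 17); new modulus lcm = 136.
    Write x = 7 + 8·t and substitute into x ≡ 3 (mod 17): 8·t ≡ 3 − 7 = -4 (mod 17).
    Reduce coefficients mod 17: 8·t ≡ 13 (mod 17).
    The inverse of 8 mod 17 is 15 (since 8·15 = 120 = 7·17 + 1), so t ≡ 15·13 = 195 ≡ 8 (mod 17).
    Then x = 7 + 8·8 = 71, valid modulo lcm(8, 17) = 136: x ≡ 71 (mod 136).
  Combine with x ≡ 0 (mod 5); new modulus lcm = 680.
    Write x = 71 + 136·t and substitute into x ≡ 0 (mod 5): 136·t ≡ 0 − 71 = -71 (mod 5).
    Reduce coefficients mod 5: 1·t ≡ 4 (mod 5).
    So t ≡ 4 (mod 5).
    Then x = 71 + 136·4 = 615, valid modulo lcm(136, 5) = 680: x ≡ 615 (mod 680).
  Combine with x ≡ 6 (mod 7); new modulus lcm = 4760.
    Write x = 615 + 680·t and substitute into x ≡ 6 (mod 7): 680·t ≡ 6 − 615 = -609 (mod 7).
    Reduce coefficients mod 7: 1·t ≡ 0 (mod 7).
    So t ≡ 0 (mod 7).
    Then x = 615 + 680·0 = 615, valid modulo lcm(680, 7) = 4760: x ≡ 615 (mod 4760).
  Combine with x ≡ 6 (mod 9); new modulus lcm = 42840.
    Write x = 615 + 4760·t and substitute into x ≡ 6 (mod 9): 4760·t ≡ 6 − 615 = -609 (mod 9).
    Reduce coefficients mod 9: 8·t ≡ 3 (mod 9).
    The inverse of 8 mod 9 is 8 (since 8·8 = 64 = 7·9 + 1), so t ≡ 8·3 = 24 ≡ 6 (mod 9).
    Then x = 615 + 4760·6 = 29175, valid modulo lcm(4760, 9) = 42840: x ≡ 29175 (mod 42840).
Verify against each original: 29175 mod 8 = 7, 29175 mod 17 = 3, 29175 mod 5 = 0, 29175 mod 7 = 6, 29175 mod 9 = 6.

x ≡ 29175 (mod 42840).


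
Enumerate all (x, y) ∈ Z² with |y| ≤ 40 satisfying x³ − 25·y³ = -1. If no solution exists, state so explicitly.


The equation is x³ - 25y³ = -1. For fixed y, x³ = 25·y³ − 1, so a solution requires the RHS to be a perfect cube.
Strategy: iterate y from -40 to 40, compute RHS = 25·y³ − 1, and check whether it is a (positive or negative) perfect cube.
Check small values of y:
  y = 0: RHS = -1 = (-1)³ ⇒ x = -1 works.
  y = 1: RHS = 24 is not a perfect cube.
  y = -1: RHS = -26 is not a perfect cube.
  y = 2: RHS = 199 is not a perfect cube.
  y = -2: RHS = -201 is not a perfect cube.
  y = 3: RHS = 674 is not a perfect cube.
  y = -3: RHS = -676 is not a perfect cube.
Continuing the search up to |y| = 40 finds no further solutions beyond those listed.
Collected solutions: (-1, 0).

Solutions (with |y| ≤ 40): (-1, 0).


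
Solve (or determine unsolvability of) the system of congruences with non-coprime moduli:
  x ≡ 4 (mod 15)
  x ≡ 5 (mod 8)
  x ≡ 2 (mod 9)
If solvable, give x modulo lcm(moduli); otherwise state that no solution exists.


Moduli 15, 8, 9 are not pairwise coprime, so CRT works modulo lcm(m_i) when all pairwise compatibility conditions hold.
Pairwise compatibility: gcd(m_i, m_j) must divide a_i - a_j for every pair.
Merge one congruence at a time:
  Start: x ≡ 4 (mod 15).
  Combine with x ≡ 5 (mod 8): gcd(15, 8) = 1; 5 - 4 = 1, which IS divisible by 1, so compatible.
    Write x = 4 + 15·t and substitute into x ≡ 5 (mod 8): 15·t ≡ 5 − 4 = 1 (mod 8).
    Reduce coefficients mod 8: 7·t ≡ 1 (mod 8).
    The inverse of 7 mod 8 is 7 (since 7·7 = 49 = 6·8 + 1), so t ≡ 7·1 = 7 ≡ 7 (mod 8).
    Then x = 4 + 15·7 = 109, valid modulo lcm(15, 8) = 120: x ≡ 109 (mod 120).
  Combine with x ≡ 2 (mod 9): gcd(120, 9) = 3, and 2 - 109 = -107 is NOT divisible by 3.
    ⇒ system is inconsistent (no integer solution).

No solution (the system is inconsistent).


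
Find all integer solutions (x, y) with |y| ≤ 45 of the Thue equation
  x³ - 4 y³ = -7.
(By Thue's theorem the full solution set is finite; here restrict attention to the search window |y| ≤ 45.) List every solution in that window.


The equation is x³ - 4y³ = -7. For fixed y, x³ = 4·y³ − 7, so a solution requires the RHS to be a perfect cube.
Strategy: iterate y from -45 to 45, compute RHS = 4·y³ − 7, and check whether it is a (positive or negative) perfect cube.
Check small values of y:
  y = 0: RHS = -7 is not a perfect cube.
  y = 1: RHS = -3 is not a perfect cube.
  y = -1: RHS = -11 is not a perfect cube.
  y = 2: RHS = 25 is not a perfect cube.
  y = -2: RHS = -39 is not a perfect cube.
  y = 3: RHS = 101 is not a perfect cube.
  y = -3: RHS = -115 is not a perfect cube.
Continuing the search up to |y| = 45 finds no solutions either.
No (x, y) in the scanned range satisfies the equation.

No integer solutions with |y| ≤ 45.


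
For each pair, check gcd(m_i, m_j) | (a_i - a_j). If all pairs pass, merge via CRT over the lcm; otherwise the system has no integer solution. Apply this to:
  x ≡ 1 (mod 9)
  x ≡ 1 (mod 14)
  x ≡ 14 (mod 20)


Moduli 9, 14, 20 are not pairwise coprime, so CRT works modulo lcm(m_i) when all pairwise compatibility conditions hold.
Pairwise compatibility: gcd(m_i, m_j) must divide a_i - a_j for every pair.
Merge one congruence at a time:
  Start: x ≡ 1 (mod 9).
  Combine with x ≡ 1 (mod 14): gcd(9, 14) = 1; 1 - 1 = 0, which IS divisible by 1, so compatible.
    Write x = 1 + 9·t and substitute into x ≡ 1 (mod 14): 9·t ≡ 1 − 1 = 0 (mod 14).
    The inverse of 9 mod 14 is 11 (since 9·11 = 99 = 7·14 + 1), so t ≡ 11·0 = 0 ≡ 0 (mod 14).
    Then x = 1 + 9·0 = 1, valid modulo lcm(9, 14) = 126: x ≡ 1 (mod 126).
  Combine with x ≡ 14 (mod 20): gcd(126, 20) = 2, and 14 - 1 = 13 is NOT divisible by 2.
    ⇒ system is inconsistent (no integer solution).

No solution (the system is inconsistent).


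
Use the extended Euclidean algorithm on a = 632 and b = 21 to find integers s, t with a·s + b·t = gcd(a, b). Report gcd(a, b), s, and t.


Euclidean algorithm on (632, 21) — divide until remainder is 0:
  632 = 30 · 21 + 2
  21 = 10 · 2 + 1
  2 = 2 · 1 + 0
gcd(632, 21) = 1.
Track Bezout coefficients alongside the remainders: start with r₀ = 632 = a·1 + b·0 (s = 1, t = 0) and r₁ = 21 = a·0 + b·1 (s = 0, t = 1); each new remainder r_{k+1} = r_{k-1} − q_k·r_k inherits s_{k+1} = s_{k-1} − q_k·s_k, t_{k+1} = t_{k-1} − q_k·t_k, so r_k = a·s_k + b·t_k at every step:
  q = 30: r = 2, s = 1 − 30·0 = 1, t = 0 − 30·1 = -30  (check: 632·1 + 21·(-30) = 2)
  q = 10: r = 1, s = 0 − 10·1 = -10, t = 1 − 10·(-30) = 301  (check: 632·(-10) + 21·301 = 1)
The row with r = 1 (the gcd) gives the Bezout coefficients s = -10, t = 301.
Result: 632 · (-10) + 21 · (301) = 1.

gcd(632, 21) = 1; s = -10, t = 301 (check: 632·(-10) + 21·301 = 1).


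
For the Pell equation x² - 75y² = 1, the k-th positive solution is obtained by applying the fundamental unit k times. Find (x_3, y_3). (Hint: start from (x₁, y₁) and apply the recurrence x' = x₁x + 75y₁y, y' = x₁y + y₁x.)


Step 1: Find the fundamental solution (x₁, y₁) of x² - 75y² = 1.
  Expand √75 as a continued fraction. a₀ = ⌊√75⌋ = 8; iterate m_{k+1} = d_k·a_k − m_k, d_{k+1} = (75 − m_{k+1}²)/d_k, a_{k+1} = ⌊(a₀ + m_{k+1})/d_{k+1}⌋ (starting m₀ = 0, d₀ = 1), with convergents p_k = a_k·p_{k-1} + p_{k-2}, q_k = a_k·q_{k-1} + q_{k-2} (p₋₁ = 1, q₋₁ = 0):
  k = 0: a₀ = 8; p₀/q₀ = 8/1; p₀² − 75·q₀² = 64 − 75 = -11.
  k = 1: m = 8, d = 11, a = ⌊(8 + 8)/11⌋ = 1; p/q = (1·8 + 1)/(1·1 + 0) = 9/1; p² − 75·q² = 81 − 75 = 6.
  k = 2: m = 3, d = 6, a = ⌊(8 + 3)/6⌋ = 1; p/q = (1·9 + 8)/(1·1 + 1) = 17/2; p² − 75·q² = 289 − 300 = -11.
  k = 3: m = 3, d = 11, a = ⌊(8 + 3)/11⌋ = 1; p/q = (1·17 + 9)/(1·2 + 1) = 26/3; p² − 75·q² = 676 − 675 = 1.
  The first convergent with p² − 75·q² = 1 gives the fundamental solution (x₁, y₁) = (26, 3).
Step 2: Apply the recurrence (x_{n+1}, y_{n+1}) = (x₁x_n + 75y₁y_n, x₁y_n + y₁x_n) repeatedly.
  From (x_1, y_1) = (26, 3): x_2 = 26·26 + 75·3·3 = 1351; y_2 = 26·3 + 3·26 = 156.
  From (x_2, y_2) = (1351, 156): x_3 = 26·1351 + 75·3·156 = 70226; y_3 = 26·156 + 3·1351 = 8109.
Step 3: Verify x_3² - 75·y_3² = 4931691076 - 4931691075 = 1 (should be 1). ✓

(x_1, y_1) = (26, 3); (x_3, y_3) = (70226, 8109).


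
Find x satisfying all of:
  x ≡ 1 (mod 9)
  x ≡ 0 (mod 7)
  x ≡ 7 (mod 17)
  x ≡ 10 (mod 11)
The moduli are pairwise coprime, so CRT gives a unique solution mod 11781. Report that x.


Product of moduli M = 9 · 7 · 17 · 11 = 11781.
Merge one congruence at a time:
  Start: x ≡ 1 (mod 9).
  Combine with x ≡ 0 (mod 7); new modulus lcm = 63.
    Write x = 1 + 9·t and substitute into x ≡ 0 (mod 7): 9·t ≡ 0 − 1 = -1 (mod 7).
    Reduce coefficients mod 7: 2·t ≡ 6 (mod 7).
    The inverse of 2 mod 7 is 4 (since 2·4 = 8 = 1·7 + 1), so t ≡ 4·6 = 24 ≡ 3 (mod 7).
    Then x = 1 + 9·3 = 28, valid modulo lcm(9, 7) = 63: x ≡ 28 (mod 63).
  Combine with x ≡ 7 (mod 17); new modulus lcm = 1071.
    Write x = 28 + 63·t and substitute into x ≡ 7 (mod 17): 63·t ≡ 7 − 28 = -21 (mod 17).
    Reduce coefficients mod 17: 12·t ≡ 13 (mod 17).
    The inverse of 12 mod 17 is 10 (since 12·10 = 120 = 7·17 + 1), so t ≡ 10·13 = 130 ≡ 11 (mod 17).
    Then x = 28 + 63·11 = 721, valid modulo lcm(63, 17) = 1071: x ≡ 721 (mod 1071).
  Combine with x ≡ 10 (mod 11); new modulus lcm = 11781.
    Write x = 721 + 1071·t and substitute into x ≡ 10 (mod 11): 1071·t ≡ 10 − 721 = -711 (mod 11).
    Reduce coefficients mod 11: 4·t ≡ 4 (mod 11).
    The inverse of 4 mod 11 is 3 (since 4·3 = 12 = 1·11 + 1), so t ≡ 3·4 = 12 ≡ 1 (mod 11).
    Then x = 721 + 1071·1 = 1792, valid modulo lcm(1071, 11) = 11781: x ≡ 1792 (mod 11781).
Verify against each original: 1792 mod 9 = 1, 1792 mod 7 = 0, 1792 mod 17 = 7, 1792 mod 11 = 10.

x ≡ 1792 (mod 11781).


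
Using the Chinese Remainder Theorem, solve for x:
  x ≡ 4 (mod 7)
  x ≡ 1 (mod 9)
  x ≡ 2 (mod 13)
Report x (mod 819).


Moduli 7, 9, 13 are pairwise coprime; by CRT there is a unique solution modulo M = 7 · 9 · 13 = 819.
Solve pairwise, accumulating the modulus:
  Start with x ≡ 4 (mod 7).
  Combine with x ≡ 1 (mod 9): since gcd(7, 9) = 1, we get a unique residue mod 63.
    Write x = 4 + 7·t and substitute into x ≡ 1 (mod 9): 7·t ≡ 1 − 4 = -3 (mod 9).
    Reduce coefficients mod 9: 7·t ≡ 6 (mod 9).
    The inverse of 7 mod 9 is 4 (since 7·4 = 28 = 3·9 + 1), so t ≡ 4·6 = 24 ≡ 6 (mod 9).
    Then x = 4 + 7·6 = 46, valid modulo lcm(7, 9) = 63: x ≡ 46 (mod 63).
  Combine with x ≡ 2 (mod 13): since gcd(63, 13) = 1, we get a unique residue mod 819.
    Write x = 46 + 63·t and substitute into x ≡ 2 (mod 13): 63·t ≡ 2 − 46 = -44 (mod 13).
    Reduce coefficients mod 13: 11·t ≡ 8 (mod 13).
    The inverse of 11 mod 13 is 6 (since 11·6 = 66 = 5·13 + 1), so t ≡ 6·8 = 48 ≡ 9 (mod 13).
    Then x = 46 + 63·9 = 613, valid modulo lcm(63, 13) = 819: x ≡ 613 (mod 819).
Verify: 613 mod 7 = 4 ✓, 613 mod 9 = 1 ✓, 613 mod 13 = 2 ✓.

x ≡ 613 (mod 819).


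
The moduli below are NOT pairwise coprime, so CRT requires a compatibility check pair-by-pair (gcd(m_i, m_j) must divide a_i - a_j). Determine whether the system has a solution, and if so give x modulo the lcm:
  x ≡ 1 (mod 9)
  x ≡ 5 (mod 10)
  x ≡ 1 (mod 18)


Moduli 9, 10, 18 are not pairwise coprime, so CRT works modulo lcm(m_i) when all pairwise compatibility conditions hold.
Pairwise compatibility: gcd(m_i, m_j) must divide a_i - a_j for every pair.
Merge one congruence at a time:
  Start: x ≡ 1 (mod 9).
  Combine with x ≡ 5 (mod 10): gcd(9, 10) = 1; 5 - 1 = 4, which IS divisible by 1, so compatible.
    Write x = 1 + 9·t and substitute into x ≡ 5 (mod 10): 9·t ≡ 5 − 1 = 4 (mod 10).
    The inverse of 9 mod 10 is 9 (since 9·9 = 81 = 8·10 + 1), so t ≡ 9·4 = 36 ≡ 6 (mod 10).
    Then x = 1 + 9·6 = 55, valid modulo lcm(9, 10) = 90: x ≡ 55 (mod 90).
  Combine with x ≡ 1 (mod 18): gcd(90, 18) = 18; 1 - 55 = -54, which IS divisible by 18, so compatible.
    Write x = 55 + 90·t and substitute into x ≡ 1 (mod 18): 90·t ≡ 1 − 55 = -54 (mod 18).
    Divide the congruence (and modulus) by g = 18: 5·t ≡ -3 (mod 1).
    Modulo 1 every t works; take t = 0.
    Then x = 55 + 90·0 = 55, valid modulo lcm(90, 18) = 90: x ≡ 55 (mod 90).
Verify: 55 mod 9 = 1, 55 mod 10 = 5, 55 mod 18 = 1.

x ≡ 55 (mod 90).


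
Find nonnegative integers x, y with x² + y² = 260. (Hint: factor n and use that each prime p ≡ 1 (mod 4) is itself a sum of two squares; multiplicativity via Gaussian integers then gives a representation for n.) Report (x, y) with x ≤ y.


Step 1: Factor n = 260 = 2^2 · 5 · 13.
Step 2: Check the mod-4 condition on each prime factor: 2 = 2 (special); 5 ≡ 1 (mod 4), exponent 1; 13 ≡ 1 (mod 4), exponent 1.
All primes ≡ 3 (mod 4) appear to even exponent (or don't appear), so by the two-squares theorem n IS expressible as a sum of two squares.
Step 3: Build a representation. Group n = k² · m with k = 2 and m = 5 · 13 = 65 (a product of primes ≡ 1 (mod 4)); a representation of m scales to one of n via (k·x)² + (k·y)² = k²(x² + y²). Each prime p ≡ 1 (mod 4) is itself a sum of two squares; find a² by testing p − a² for a perfect square:
  5: 5 − 1² = 4 = 2² ⇒ 5 = 1² + 2².
  13: 13 − 1² = 12, 13 − 2² = 9 = 3² ⇒ 13 = 2² + 3².
  Combine using the Brahmagupta–Fibonacci identity (a² + b²)(c² + d²) = (ac − bd)² + (ad + bc)² = (ac + bd)² + (ad − bc)²:
  5 · 13 = 65: from (1² + 2²)(2² + 3²), take (1·2 − 2·3, 1·3 + 2·2) = (2 − 6, 3 + 4) = (-4, 7); dropping signs (only squares matter) gives (4, 7); check 4² + 7² = 16 + 49 = 65 ✓.
  Scale by k = 2: (2·4, 2·7) = (8, 14).
Step 4: Order so x ≤ y and verify: 8² + 14² = 64 + 196 = 260 = n. ✓

n = 260 = 8² + 14² (one valid representation with x ≤ y).


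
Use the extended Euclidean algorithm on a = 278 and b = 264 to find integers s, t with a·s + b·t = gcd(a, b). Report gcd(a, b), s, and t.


Euclidean algorithm on (278, 264) — divide until remainder is 0:
  278 = 1 · 264 + 14
  264 = 18 · 14 + 12
  14 = 1 · 12 + 2
  12 = 6 · 2 + 0
gcd(278, 264) = 2.
Track Bezout coefficients alongside the remainders: start with r₀ = 278 = a·1 + b·0 (s = 1, t = 0) and r₁ = 264 = a·0 + b·1 (s = 0, t = 1); each new remainder r_{k+1} = r_{k-1} − q_k·r_k inherits s_{k+1} = s_{k-1} − q_k·s_k, t_{k+1} = t_{k-1} − q_k·t_k, so r_k = a·s_k + b·t_k at every step:
  q = 1: r = 14, s = 1 − 1·0 = 1, t = 0 − 1·1 = -1  (check: 278·1 + 264·(-1) = 14)
  q = 18: r = 12, s = 0 − 18·1 = -18, t = 1 − 18·(-1) = 19  (check: 278·(-18) + 264·19 = 12)
  q = 1: r = 2, s = 1 − 1·(-18) = 19, t = -1 − 1·19 = -20  (check: 278·19 + 264·(-20) = 2)
The row with r = 2 (the gcd) gives the Bezout coefficients s = 19, t = -20.
Result: 278 · (19) + 264 · (-20) = 2.

gcd(278, 264) = 2; s = 19, t = -20 (check: 278·19 + 264·(-20) = 2).


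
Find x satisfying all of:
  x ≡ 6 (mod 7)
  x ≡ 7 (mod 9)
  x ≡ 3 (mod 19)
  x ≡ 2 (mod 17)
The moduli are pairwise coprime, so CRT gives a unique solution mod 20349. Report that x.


Product of moduli M = 7 · 9 · 19 · 17 = 20349.
Merge one congruence at a time:
  Start: x ≡ 6 (mod 7).
  Combine with x ≡ 7 (mod 9); new modulus lcm = 63.
    Write x = 6 + 7·t and substitute into x ≡ 7 (mod 9): 7·t ≡ 7 − 6 = 1 (mod 9).
    The inverse of 7 mod 9 is 4 (since 7·4 = 28 = 3·9 + 1), so t ≡ 4·1 = 4 ≡ 4 (mod 9).
    Then x = 6 + 7·4 = 34, valid modulo lcm(7, 9) = 63: x ≡ 34 (mod 63).
  Combine with x ≡ 3 (mod 19); new modulus lcm = 1197.
    Write x = 34 + 63·t and substitute into x ≡ 3 (mod 19): 63·t ≡ 3 − 34 = -31 (mod 19).
    Reduce coefficients mod 19: 6·t ≡ 7 (mod 19).
    The inverse of 6 mod 19 is 16 (since 6·16 = 96 = 5·19 + 1), so t ≡ 16·7 = 112 ≡ 17 (mod 19).
    Then x = 34 + 63·17 = 1105, valid modulo lcm(63, 19) = 1197: x ≡ 1105 (mod 1197).
  Combine with x ≡ 2 (mod 17); new modulus lcm = 20349.
    Write x = 1105 + 1197·t and substitute into x ≡ 2 (mod 17): 1197·t ≡ 2 − 1105 = -1103 (mod 17).
    Reduce coefficients mod 17: 7·t ≡ 2 (mod 17).
    The inverse of 7 mod 17 is 5 (since 7·5 = 35 = 2·17 + 1), so t ≡ 5·2 = 10 ≡ 10 (mod 17).
    Then x = 1105 + 1197·10 = 13075, valid modulo lcm(1197, 17) = 20349: x ≡ 13075 (mod 20349).
Verify against each original: 13075 mod 7 = 6, 13075 mod 9 = 7, 13075 mod 19 = 3, 13075 mod 17 = 2.

x ≡ 13075 (mod 20349).


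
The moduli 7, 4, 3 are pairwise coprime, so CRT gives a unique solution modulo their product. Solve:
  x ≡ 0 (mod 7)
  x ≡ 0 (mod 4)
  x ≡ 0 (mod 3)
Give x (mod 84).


Moduli 7, 4, 3 are pairwise coprime; by CRT there is a unique solution modulo M = 7 · 4 · 3 = 84.
Solve pairwise, accumulating the modulus:
  Start with x ≡ 0 (mod 7).
  Combine with x ≡ 0 (mod 4): since gcd(7, 4) = 1, we get a unique residue mod 28.
    Write x = 0 + 7·t and substitute into x ≡ 0 (mod 4): 7·t ≡ 0 − 0 = 0 (mod 4).
    Reduce coefficients mod 4: 3·t ≡ 0 (mod 4).
    The inverse of 3 mod 4 is 3 (since 3·3 = 9 = 2·4 + 1), so t ≡ 3·0 = 0 ≡ 0 (mod 4).
    Then x = 0 + 7·0 = 0, valid modulo lcm(7, 4) = 28: x ≡ 0 (mod 28).
  Combine with x ≡ 0 (mod 3): since gcd(28, 3) = 1, we get a unique residue mod 84.
    Write x = 0 + 28·t and substitute into x ≡ 0 (mod 3): 28·t ≡ 0 − 0 = 0 (mod 3).
    Reduce coefficients mod 3: 1·t ≡ 0 (mod 3).
    So t ≡ 0 (mod 3).
    Then x = 0 + 28·0 = 0, valid modulo lcm(28, 3) = 84: x ≡ 0 (mod 84).
Verify: 0 mod 7 = 0 ✓, 0 mod 4 = 0 ✓, 0 mod 3 = 0 ✓.

x ≡ 0 (mod 84).


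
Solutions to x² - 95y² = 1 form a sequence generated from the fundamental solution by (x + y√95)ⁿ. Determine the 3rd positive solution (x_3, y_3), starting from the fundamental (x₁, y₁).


Step 1: Find the fundamental solution (x₁, y₁) of x² - 95y² = 1.
  Expand √95 as a continued fraction. a₀ = ⌊√95⌋ = 9; iterate m_{k+1} = d_k·a_k − m_k, d_{k+1} = (95 − m_{k+1}²)/d_k, a_{k+1} = ⌊(a₀ + m_{k+1})/d_{k+1}⌋ (starting m₀ = 0, d₀ = 1), with convergents p_k = a_k·p_{k-1} + p_{k-2}, q_k = a_k·q_{k-1} + q_{k-2} (p₋₁ = 1, q₋₁ = 0):
  k = 0: a₀ = 9; p₀/q₀ = 9/1; p₀² − 95·q₀² = 81 − 95 = -14.
  k = 1: m = 9, d = 14, a = ⌊(9 + 9)/14⌋ = 1; p/q = (1·9 + 1)/(1·1 + 0) = 10/1; p² − 95·q² = 100 − 95 = 5.
  k = 2: m = 5, d = 5, a = ⌊(9 + 5)/5⌋ = 2; p/q = (2·10 + 9)/(2·1 + 1) = 29/3; p² − 95·q² = 841 − 855 = -14.
  k = 3: m = 5, d = 14, a = ⌊(9 + 5)/14⌋ = 1; p/q = (1·29 + 10)/(1·3 + 1) = 39/4; p² − 95·q² = 1521 − 1520 = 1.
  The first convergent with p² − 95·q² = 1 gives the fundamental solution (x₁, y₁) = (39, 4).
Step 2: Apply the recurrence (x_{n+1}, y_{n+1}) = (x₁x_n + 95y₁y_n, x₁y_n + y₁x_n) repeatedly.
  From (x_1, y_1) = (39, 4): x_2 = 39·39 + 95·4·4 = 3041; y_2 = 39·4 + 4·39 = 312.
  From (x_2, y_2) = (3041, 312): x_3 = 39·3041 + 95·4·312 = 237159; y_3 = 39·312 + 4·3041 = 24332.
Step 3: Verify x_3² - 95·y_3² = 56244391281 - 56244391280 = 1 (should be 1). ✓

(x_1, y_1) = (39, 4); (x_3, y_3) = (237159, 24332).
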